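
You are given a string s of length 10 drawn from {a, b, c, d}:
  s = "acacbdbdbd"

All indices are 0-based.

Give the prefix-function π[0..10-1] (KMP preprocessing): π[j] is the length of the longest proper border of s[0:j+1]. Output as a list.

π[0] = 0
j=1 s[j]='c': π[1]=0 (border '')
j=2 s[j]='a': π[2]=1 (border 'a')
j=3 s[j]='c': π[3]=2 (border 'ac')
j=4 s[j]='b': k: 2→0; π[4]=0 (border '')
j=5 s[j]='d': π[5]=0 (border '')
j=6 s[j]='b': π[6]=0 (border '')
j=7 s[j]='d': π[7]=0 (border '')
j=8 s[j]='b': π[8]=0 (border '')
j=9 s[j]='d': π[9]=0 (border '')

[0, 0, 1, 2, 0, 0, 0, 0, 0, 0]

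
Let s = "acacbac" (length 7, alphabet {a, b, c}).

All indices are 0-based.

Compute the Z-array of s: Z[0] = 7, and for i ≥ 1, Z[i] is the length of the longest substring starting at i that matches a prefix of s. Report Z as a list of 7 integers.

Z[0]=7
i=1: fresh scan; Z[1]=0
i=2: fresh scan; Z[2]=2 extend→box=[2,4)
i=3: min(r-i=1, Z[1]=0)=0; Z[3]=0
i=4: fresh scan; Z[4]=0
i=5: fresh scan; Z[5]=2 extend→box=[5,7)
i=6: min(r-i=1, Z[1]=0)=0; Z[6]=0

[7, 0, 2, 0, 0, 2, 0]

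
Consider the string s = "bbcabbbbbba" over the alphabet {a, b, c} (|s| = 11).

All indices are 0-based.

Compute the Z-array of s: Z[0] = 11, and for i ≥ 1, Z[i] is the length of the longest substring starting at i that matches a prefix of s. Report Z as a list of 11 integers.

Z[0]=11
i=1: i≥r, start 0; Z[1]=1 scan→box=[1,2)
i=2: i≥r, start 0; Z[2]=0
i=3: i≥r, start 0; Z[3]=0
i=4: i≥r, start 0; Z[4]=2 scan→box=[4,6)
i=5: min(r-i=1, Z[1]=1)=1; Z[5]=2 scan→box=[5,7)
i=6: min(r-i=1, Z[1]=1)=1; Z[6]=2 scan→box=[6,8)
i=7: min(r-i=1, Z[1]=1)=1; Z[7]=2 scan→box=[7,9)
i=8: min(r-i=1, Z[1]=1)=1; Z[8]=2 scan→box=[8,10)
i=9: min(r-i=1, Z[1]=1)=1; Z[9]=1
i=10: i≥r, start 0; Z[10]=0

[11, 1, 0, 0, 2, 2, 2, 2, 2, 1, 0]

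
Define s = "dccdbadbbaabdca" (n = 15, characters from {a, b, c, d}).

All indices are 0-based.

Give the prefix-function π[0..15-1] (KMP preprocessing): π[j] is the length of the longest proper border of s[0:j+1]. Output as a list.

π[0] = 0
j=1 s[j]='c': π[1]=0 (border '')
j=2 s[j]='c': π[2]=0 (border '')
j=3 s[j]='d': π[3]=1 (border 'd')
j=4 s[j]='b': k: 1→0; π[4]=0 (border '')
j=5 s[j]='a': π[5]=0 (border '')
j=6 s[j]='d': π[6]=1 (border 'd')
j=7 s[j]='b': k: 1→0; π[7]=0 (border '')
j=8 s[j]='b': π[8]=0 (border '')
j=9 s[j]='a': π[9]=0 (border '')
j=10 s[j]='a': π[10]=0 (border '')
j=11 s[j]='b': π[11]=0 (border '')
j=12 s[j]='d': π[12]=1 (border 'd')
j=13 s[j]='c': π[13]=2 (border 'dc')
j=14 s[j]='a': k: 2→0; π[14]=0 (border '')

[0, 0, 0, 1, 0, 0, 1, 0, 0, 0, 0, 0, 1, 2, 0]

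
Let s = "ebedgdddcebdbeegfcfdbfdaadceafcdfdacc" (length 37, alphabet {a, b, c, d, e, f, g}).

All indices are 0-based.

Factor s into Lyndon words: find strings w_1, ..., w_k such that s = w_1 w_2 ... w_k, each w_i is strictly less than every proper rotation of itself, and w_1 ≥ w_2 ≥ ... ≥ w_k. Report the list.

emit factor 1: 'e' (i=0, period=1)
emit factor 2: 'bedgdddce' (i=1, period=9)
emit factor 3: 'bdbeegfcfdbfd' (i=10, period=13)
emit factor 4: 'aadceafcdfdacc' (i=23, period=14)

["e", "bedgdddce", "bdbeegfcfdbfd", "aadceafcdfdacc"]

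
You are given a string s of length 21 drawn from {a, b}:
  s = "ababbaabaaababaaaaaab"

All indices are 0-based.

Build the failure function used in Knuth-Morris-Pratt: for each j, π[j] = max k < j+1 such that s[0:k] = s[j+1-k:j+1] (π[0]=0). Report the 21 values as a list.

[0, 0, 1, 2, 0, 1, 1, 2, 3, 1, 1, 2, 3, 4, 3, 1, 1, 1, 1, 1, 2]

π[0] = 0
j=1 s[j]='b': π[1]=0 (border '')
j=2 s[j]='a': π[2]=1 (border 'a')
j=3 s[j]='b': π[3]=2 (border 'ab')
j=4 s[j]='b': k: 2→0; π[4]=0 (border '')
j=5 s[j]='a': π[5]=1 (border 'a')
j=6 s[j]='a': k: 1→0; π[6]=1 (border 'a')
j=7 s[j]='b': π[7]=2 (border 'ab')
j=8 s[j]='a': π[8]=3 (border 'aba')
j=9 s[j]='a': k: 3→1→0; π[9]=1 (border 'a')
j=10 s[j]='a': k: 1→0; π[10]=1 (border 'a')
j=11 s[j]='b': π[11]=2 (border 'ab')
j=12 s[j]='a': π[12]=3 (border 'aba')
j=13 s[j]='b': π[13]=4 (border 'abab')
j=14 s[j]='a': k: 4→2; π[14]=3 (border 'aba')
j=15 s[j]='a': k: 3→1→0; π[15]=1 (border 'a')
j=16 s[j]='a': k: 1→0; π[16]=1 (border 'a')
j=17 s[j]='a': k: 1→0; π[17]=1 (border 'a')
j=18 s[j]='a': k: 1→0; π[18]=1 (border 'a')
j=19 s[j]='a': k: 1→0; π[19]=1 (border 'a')
j=20 s[j]='b': π[20]=2 (border 'ab')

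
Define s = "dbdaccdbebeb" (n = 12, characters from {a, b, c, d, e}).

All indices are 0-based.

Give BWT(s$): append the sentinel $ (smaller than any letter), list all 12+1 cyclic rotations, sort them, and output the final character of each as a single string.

bdededacb$cbb

rank  rotation       last
    0  $dbdaccdbebeb  b
    1  accdbebeb$dbd  d
    2  b$dbdaccdbebe  e
    3  bdaccdbebeb$d  d
    4  beb$dbdaccdbe  e
    5  bebeb$dbdaccd  d
    6  ccdbebeb$dbda  a
    7  cdbebeb$dbdac  c
    8  daccdbebeb$db  b
    9  dbdaccdbebeb$  $
   10  dbebeb$dbdacc  c
   11  eb$dbdaccdbeb  b
   12  ebeb$dbdaccdb  b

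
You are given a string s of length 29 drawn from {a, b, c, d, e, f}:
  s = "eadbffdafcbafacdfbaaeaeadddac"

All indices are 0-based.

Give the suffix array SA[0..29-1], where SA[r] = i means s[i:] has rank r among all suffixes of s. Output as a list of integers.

[18, 27, 13, 1, 23, 21, 19, 11, 7, 17, 10, 3, 28, 9, 14, 26, 6, 2, 25, 24, 15, 0, 22, 20, 12, 16, 8, 5, 4]

rank→(start, suffix):
  0 → (18, 'aaeaeadddac')
  1 → (27, 'ac')
  2 → (13, 'acdfbaaeaeadddac')
  3 → (1, 'adbffdafcbafacdfbaaeaeadddac')
  4 → (23, 'adddac')
  5 → (21, 'aeadddac')
  6 → (19, 'aeaeadddac')
  7 → (11, 'afacdfbaaeaeadddac')
  8 → (7, 'afcbafacdfbaaeaeadddac')
  9 → (17, 'baaeaeadddac')
  10 → (10, 'bafacdfbaaeaeadddac')
  11 → (3, 'bffdafcbafacdfbaaeaeadddac')
  12 → (28, 'c')
  13 → (9, 'cbafacdfbaaeaeadddac')
  14 → (14, 'cdfbaaeaeadddac')
  15 → (26, 'dac')
  16 → (6, 'dafcbafacdfbaaeaeadddac')
  17 → (2, 'dbffdafcbafacdfbaaeaeadddac')
  18 → (25, 'ddac')
  19 → (24, 'dddac')
  20 → (15, 'dfbaaeaeadddac')
  21 → (0, 'eadbffdafcbafacdfbaaeaeadddac')
  22 → (22, 'eadddac')
  23 → (20, 'eaeadddac')
  24 → (12, 'facdfbaaeaeadddac')
  25 → (16, 'fbaaeaeadddac')
  26 → (8, 'fcbafacdfbaaeaeadddac')
  27 → (5, 'fdafcbafacdfbaaeaeadddac')
  28 → (4, 'ffdafcbafacdfbaaeaeadddac')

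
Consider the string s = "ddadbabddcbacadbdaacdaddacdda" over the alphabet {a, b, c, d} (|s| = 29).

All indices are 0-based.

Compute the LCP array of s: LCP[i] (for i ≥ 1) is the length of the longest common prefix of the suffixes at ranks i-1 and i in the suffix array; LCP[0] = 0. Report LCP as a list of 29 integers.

rank | idx | suffix
   0 |  28 | a
   1 |  17 | aacdaddacdda
   2 |   5 | abddcbacadbdaacdaddacdda
   3 |  11 | acadbdaacdaddacdda
   4 |  18 | acdaddacdda
   5 |  24 | acdda
   6 |   2 | adbabddcbacadbdaacdaddacdda
   7 |  13 | adbdaacdaddacdda
   8 |  21 | addacdda
   9 |   4 | babddcbacadbdaacdaddacdda
  10 |  10 | bacadbdaacdaddacdda
  11 |  15 | bdaacdaddacdda
  12 |   6 | bddcbacadbdaacdaddacdda
  13 |  12 | cadbdaacdaddacdda
  14 |   9 | cbacadbdaacdaddacdda
  15 |  19 | cdaddacdda
  16 |  25 | cdda
  17 |  27 | da
  18 |  16 | daacdaddacdda
  19 |  23 | dacdda
  20 |   1 | dadbabddcbacadbdaacdaddacdda
  21 |  20 | daddacdda
  22 |   3 | dbabddcbacadbdaacdaddacdda
  23 |  14 | dbdaacdaddacdda
  24 |   8 | dcbacadbdaacdaddacdda
  25 |  26 | dda
  26 |  22 | ddacdda
  27 |   0 | ddadbabddcbacadbdaacdaddacdda
  28 |   7 | ddcbacadbdaacdaddacdda

SA = [28, 17, 5, 11, 18, 24, 2, 13, 21, 4, 10, 15, 6, 12, 9, 19, 25, 27, 16, 23, 1, 20, 3, 14, 8, 26, 22, 0, 7]
i: (SA[i-1],SA[i]) lcp shared
  1: (28,17) 1 'a'
  2: (17,5) 1 'a'
  3: (5,11) 1 'a'
  4: (11,18) 2 'ac'
  5: (18,24) 3 'acd'
  6: (24,2) 1 'a'
  7: (2,13) 3 'adb'
  8: (13,21) 2 'ad'
  9: (21,4) 0 ''
  10: (4,10) 2 'ba'
  11: (10,15) 1 'b'
  12: (15,6) 2 'bd'
  13: (6,12) 0 ''
  14: (12,9) 1 'c'
  15: (9,19) 1 'c'
  16: (19,25) 2 'cd'
  17: (25,27) 0 ''
  18: (27,16) 2 'da'
  19: (16,23) 2 'da'
  20: (23,1) 2 'da'
  21: (1,20) 3 'dad'
  22: (20,3) 1 'd'
  23: (3,14) 2 'db'
  24: (14,8) 1 'd'
  25: (8,26) 1 'd'
  26: (26,22) 3 'dda'
  27: (22,0) 3 'dda'
  28: (0,7) 2 'dd'

[0, 1, 1, 1, 2, 3, 1, 3, 2, 0, 2, 1, 2, 0, 1, 1, 2, 0, 2, 2, 2, 3, 1, 2, 1, 1, 3, 3, 2]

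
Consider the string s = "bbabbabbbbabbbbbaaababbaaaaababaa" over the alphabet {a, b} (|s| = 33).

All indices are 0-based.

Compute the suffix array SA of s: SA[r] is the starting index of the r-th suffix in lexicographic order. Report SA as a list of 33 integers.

rank→(start, suffix):
  0 → (32, 'a')
  1 → (31, 'aa')
  2 → (23, 'aaaaababaa')
  3 → (24, 'aaaababaa')
  4 → (25, 'aaababaa')
  5 → (16, 'aaababbaaaaababaa')
  6 → (26, 'aababaa')
  7 → (17, 'aababbaaaaababaa')
  8 → (29, 'abaa')
  9 → (27, 'ababaa')
  10 → (18, 'ababbaaaaababaa')
  11 → (20, 'abbaaaaababaa')
  12 → (2, 'abbabbbbabbbbbaaababbaaaaababaa')
  13 → (5, 'abbbbabbbbbaaababbaaaaababaa')
  14 → (10, 'abbbbbaaababbaaaaababaa')
  15 → (30, 'baa')
  16 → (22, 'baaaaababaa')
  17 → (15, 'baaababbaaaaababaa')
  18 → (28, 'babaa')
  19 → (19, 'babbaaaaababaa')
  20 → (1, 'babbabbbbabbbbbaaababbaaaaababaa')
  21 → (4, 'babbbbabbbbbaaababbaaaaababaa')
  22 → (9, 'babbbbbaaababbaaaaababaa')
  23 → (21, 'bbaaaaababaa')
  24 → (14, 'bbaaababbaaaaababaa')
  25 → (0, 'bbabbabbbbabbbbbaaababbaaaaababaa')
  26 → (3, 'bbabbbbabbbbbaaababbaaaaababaa')
  27 → (8, 'bbabbbbbaaababbaaaaababaa')
  28 → (13, 'bbbaaababbaaaaababaa')
  29 → (7, 'bbbabbbbbaaababbaaaaababaa')
  30 → (12, 'bbbbaaababbaaaaababaa')
  31 → (6, 'bbbbabbbbbaaababbaaaaababaa')
  32 → (11, 'bbbbbaaababbaaaaababaa')

[32, 31, 23, 24, 25, 16, 26, 17, 29, 27, 18, 20, 2, 5, 10, 30, 22, 15, 28, 19, 1, 4, 9, 21, 14, 0, 3, 8, 13, 7, 12, 6, 11]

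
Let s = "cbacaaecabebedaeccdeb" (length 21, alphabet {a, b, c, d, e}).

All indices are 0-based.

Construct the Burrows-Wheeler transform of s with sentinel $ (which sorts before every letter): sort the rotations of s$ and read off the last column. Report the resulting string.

bccbadecaeae$ececdbaab

rank  rotation                last
    0  $cbacaaecabebedaeccdeb  b
    1  aaecabebedaeccdeb$cbac  c
    2  abebedaeccdeb$cbacaaec  c
    3  acaaecabebedaeccdeb$cb  b
    4  aecabebedaeccdeb$cbaca  a
    5  aeccdeb$cbacaaecabebed  d
    6  b$cbacaaecabebedaeccde  e
    7  bacaaecabebedaeccdeb$c  c
    8  bebedaeccdeb$cbacaaeca  a
    9  bedaeccdeb$cbacaaecabe  e
   10  caaecabebedaeccdeb$cba  a
   11  cabebedaeccdeb$cbacaae  e
   12  cbacaaecabebedaeccdeb$  $
   13  ccdeb$cbacaaecabebedae  e
   14  cdeb$cbacaaecabebedaec  c
   15  daeccdeb$cbacaaecabebe  e
   16  deb$cbacaaecabebedaecc  c
   17  eb$cbacaaecabebedaeccd  d
   18  ebedaeccdeb$cbacaaecab  b
   19  ecabebedaeccdeb$cbacaa  a
   20  eccdeb$cbacaaecabebeda  a
   21  edaeccdeb$cbacaaecabeb  b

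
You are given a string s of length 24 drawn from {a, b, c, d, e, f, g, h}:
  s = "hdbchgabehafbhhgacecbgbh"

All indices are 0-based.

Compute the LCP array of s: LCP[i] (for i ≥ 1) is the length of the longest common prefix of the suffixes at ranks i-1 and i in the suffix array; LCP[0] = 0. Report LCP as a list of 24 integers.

sorted suffixes:
  #0 SA[0]=6  'abehafbhhgacecbgbh'
  #1 SA[1]=16  'acecbgbh'
  #2 SA[2]=10  'afbhhgacecbgbh'
  #3 SA[3]=2  'bchgabehafbhhgacecbgbh'
  #4 SA[4]=7  'behafbhhgacecbgbh'
  #5 SA[5]=20  'bgbh'
  #6 SA[6]=22  'bh'
  #7 SA[7]=12  'bhhgacecbgbh'
  #8 SA[8]=19  'cbgbh'
  #9 SA[9]=17  'cecbgbh'
  #10 SA[10]=3  'chgabehafbhhgacecbgbh'
  #11 SA[11]=1  'dbchgabehafbhhgacecbgbh'
  #12 SA[12]=18  'ecbgbh'
  #13 SA[13]=8  'ehafbhhgacecbgbh'
  #14 SA[14]=11  'fbhhgacecbgbh'
  #15 SA[15]=5  'gabehafbhhgacecbgbh'
  #16 SA[16]=15  'gacecbgbh'
  #17 SA[17]=21  'gbh'
  #18 SA[18]=23  'h'
  #19 SA[19]=9  'hafbhhgacecbgbh'
  #20 SA[20]=0  'hdbchgabehafbhhgacecbgbh'
  #21 SA[21]=4  'hgabehafbhhgacecbgbh'
  #22 SA[22]=14  'hgacecbgbh'
  #23 SA[23]=13  'hhgacecbgbh'

SA = [6, 16, 10, 2, 7, 20, 22, 12, 19, 17, 3, 1, 18, 8, 11, 5, 15, 21, 23, 9, 0, 4, 14, 13]
rank  pair      lcp
   1  s[6:],s[16:]  1  'a'
   2  s[16:],s[10:]  1  'a'
   3  s[10:],s[2:]  0  ''
   4  s[2:],s[7:]  1  'b'
   5  s[7:],s[20:]  1  'b'
   6  s[20:],s[22:]  1  'b'
   7  s[22:],s[12:]  2  'bh'
   8  s[12:],s[19:]  0  ''
   9  s[19:],s[17:]  1  'c'
  10  s[17:],s[3:]  1  'c'
  11  s[3:],s[1:]  0  ''
  12  s[1:],s[18:]  0  ''
  13  s[18:],s[8:]  1  'e'
  14  s[8:],s[11:]  0  ''
  15  s[11:],s[5:]  0  ''
  16  s[5:],s[15:]  2  'ga'
  17  s[15:],s[21:]  1  'g'
  18  s[21:],s[23:]  0  ''
  19  s[23:],s[9:]  1  'h'
  20  s[9:],s[0:]  1  'h'
  21  s[0:],s[4:]  1  'h'
  22  s[4:],s[14:]  3  'hga'
  23  s[14:],s[13:]  1  'h'

[0, 1, 1, 0, 1, 1, 1, 2, 0, 1, 1, 0, 0, 1, 0, 0, 2, 1, 0, 1, 1, 1, 3, 1]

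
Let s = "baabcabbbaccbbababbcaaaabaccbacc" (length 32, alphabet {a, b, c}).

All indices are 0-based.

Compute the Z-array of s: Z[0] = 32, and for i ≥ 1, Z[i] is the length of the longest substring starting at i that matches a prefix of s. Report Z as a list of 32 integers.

Z[0]=32
i=1: outside box; Z[1]=0
i=2: outside box; Z[2]=0
i=3: outside box; Z[3]=1 scan→box=[3,4)
i=4: outside box; Z[4]=0
i=5: outside box; Z[5]=0
i=6: outside box; Z[6]=1 scan→box=[6,7)
i=7: outside box; Z[7]=1 scan→box=[7,8)
i=8: outside box; Z[8]=2 scan→box=[8,10)
i=9: min(r-i=1, Z[1]=0)=0; Z[9]=0
i=10: outside box; Z[10]=0
i=11: outside box; Z[11]=0
i=12: outside box; Z[12]=1 scan→box=[12,13)
i=13: outside box; Z[13]=2 scan→box=[13,15)
i=14: min(r-i=1, Z[1]=0)=0; Z[14]=0
i=15: outside box; Z[15]=2 scan→box=[15,17)
i=16: min(r-i=1, Z[1]=0)=0; Z[16]=0
i=17: outside box; Z[17]=1 scan→box=[17,18)
i=18: outside box; Z[18]=1 scan→box=[18,19)
i=19: outside box; Z[19]=0
i=20: outside box; Z[20]=0
i=21: outside box; Z[21]=0
i=22: outside box; Z[22]=0
i=23: outside box; Z[23]=0
i=24: outside box; Z[24]=2 scan→box=[24,26)
i=25: min(r-i=1, Z[1]=0)=0; Z[25]=0
i=26: outside box; Z[26]=0
i=27: outside box; Z[27]=0
i=28: outside box; Z[28]=2 scan→box=[28,30)
i=29: min(r-i=1, Z[1]=0)=0; Z[29]=0
i=30: outside box; Z[30]=0
i=31: outside box; Z[31]=0

[32, 0, 0, 1, 0, 0, 1, 1, 2, 0, 0, 0, 1, 2, 0, 2, 0, 1, 1, 0, 0, 0, 0, 0, 2, 0, 0, 0, 2, 0, 0, 0]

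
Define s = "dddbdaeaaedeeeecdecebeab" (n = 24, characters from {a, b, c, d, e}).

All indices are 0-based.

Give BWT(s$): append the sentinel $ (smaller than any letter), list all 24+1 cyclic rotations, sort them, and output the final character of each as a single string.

rank  rotation                   last
    0  $dddbdaeaaedeeeecdecebeab  b
    1  aaedeeeecdecebeab$dddbdae  e
    2  ab$dddbdaeaaedeeeecdecebe  e
    3  aeaaedeeeecdecebeab$dddbd  d
    4  aedeeeecdecebeab$dddbdaea  a
    5  b$dddbdaeaaedeeeecdecebea  a
    6  bdaeaaedeeeecdecebeab$ddd  d
    7  beab$dddbdaeaaedeeeecdece  e
    8  cdecebeab$dddbdaeaaedeeee  e
    9  cebeab$dddbdaeaaedeeeecde  e
   10  daeaaedeeeecdecebeab$dddb  b
   11  dbdaeaaedeeeecdecebeab$dd  d
   12  ddbdaeaaedeeeecdecebeab$d  d
   13  dddbdaeaaedeeeecdecebeab$  $
   14  decebeab$dddbdaeaaedeeeec  c
   15  deeeecdecebeab$dddbdaeaae  e
   16  eaaedeeeecdecebeab$dddbda  a
   17  eab$dddbdaeaaedeeeecdeceb  b
   18  ebeab$dddbdaeaaedeeeecdec  c
   19  ecdecebeab$dddbdaeaaedeee  e
   20  ecebeab$dddbdaeaaedeeeecd  d
   21  edeeeecdecebeab$dddbdaeaa  a
   22  eecdecebeab$dddbdaeaaedee  e
   23  eeecdecebeab$dddbdaeaaede  e
   24  eeeecdecebeab$dddbdaeaaed  d

beedaadeeebdd$ceabcedaeed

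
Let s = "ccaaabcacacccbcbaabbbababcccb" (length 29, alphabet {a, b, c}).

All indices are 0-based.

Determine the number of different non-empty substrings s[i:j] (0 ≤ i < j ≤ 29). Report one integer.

383

rank→(start, suffix):
  0 → (2, 'aaabcacacccbcbaabbbababcccb')
  1 → (16, 'aabbbababcccb')
  2 → (3, 'aabcacacccbcbaabbbababcccb')
  3 → (21, 'ababcccb')
  4 → (17, 'abbbababcccb')
  5 → (4, 'abcacacccbcbaabbbababcccb')
  6 → (23, 'abcccb')
  7 → (7, 'acacccbcbaabbbababcccb')
  8 → (9, 'acccbcbaabbbababcccb')
  9 → (28, 'b')
  10 → (15, 'baabbbababcccb')
  11 → (20, 'bababcccb')
  12 → (22, 'babcccb')
  13 → (19, 'bbababcccb')
  14 → (18, 'bbbababcccb')
  15 → (5, 'bcacacccbcbaabbbababcccb')
  16 → (13, 'bcbaabbbababcccb')
  17 → (24, 'bcccb')
  18 → (1, 'caaabcacacccbcbaabbbababcccb')
  19 → (6, 'cacacccbcbaabbbababcccb')
  20 → (8, 'cacccbcbaabbbababcccb')
  21 → (27, 'cb')
  22 → (14, 'cbaabbbababcccb')
  23 → (12, 'cbcbaabbbababcccb')
  24 → (0, 'ccaaabcacacccbcbaabbbababcccb')
  25 → (26, 'ccb')
  26 → (11, 'ccbcbaabbbababcccb')
  27 → (25, 'cccb')
  28 → (10, 'cccbcbaabbbababcccb')

SA = [2, 16, 3, 21, 17, 4, 23, 7, 9, 28, 15, 20, 22, 19, 18, 5, 13, 24, 1, 6, 8, 27, 14, 12, 0, 26, 11, 25, 10]
[i] adj suffixes → lcp
  [1] 2/16 → 2 ('aa')
  [2] 16/3 → 3 ('aab')
  [3] 3/21 → 1 ('a')
  [4] 21/17 → 2 ('ab')
  [5] 17/4 → 2 ('ab')
  [6] 4/23 → 3 ('abc')
  [7] 23/7 → 1 ('a')
  [8] 7/9 → 2 ('ac')
  [9] 9/28 → 0 ('')
  [10] 28/15 → 1 ('b')
  [11] 15/20 → 2 ('ba')
  [12] 20/22 → 3 ('bab')
  [13] 22/19 → 1 ('b')
  [14] 19/18 → 2 ('bb')
  [15] 18/5 → 1 ('b')
  [16] 5/13 → 2 ('bc')
  [17] 13/24 → 2 ('bc')
  [18] 24/1 → 0 ('')
  [19] 1/6 → 2 ('ca')
  [20] 6/8 → 3 ('cac')
  [21] 8/27 → 1 ('c')
  [22] 27/14 → 2 ('cb')
  [23] 14/12 → 2 ('cb')
  [24] 12/0 → 1 ('c')
  [25] 0/26 → 2 ('cc')
  [26] 26/11 → 3 ('ccb')
  [27] 11/25 → 2 ('cc')
  [28] 25/10 → 4 ('cccb')

n(n+1)/2 = 29·30/2 = 435
Σ LCP = 0 + 2 + 3 + 1 + 2 + 2 + 3 + 1 + 2 + 0 + 1 + 2 + 3 + 1 + 2 + 1 + 2 + 2 + 0 + 2 + 3 + 1 + 2 + 2 + 1 + 2 + 3 + 2 + 4 = 52
distinct = 435 − 52 = 383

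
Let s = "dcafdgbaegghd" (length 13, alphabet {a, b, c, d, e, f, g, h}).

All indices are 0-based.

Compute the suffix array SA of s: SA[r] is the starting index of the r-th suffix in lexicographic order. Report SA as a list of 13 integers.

[7, 2, 6, 1, 12, 0, 4, 8, 3, 5, 9, 10, 11]

sorted suffixes:
  #0 SA[0]=7  'aegghd'
  #1 SA[1]=2  'afdgbaegghd'
  #2 SA[2]=6  'baegghd'
  #3 SA[3]=1  'cafdgbaegghd'
  #4 SA[4]=12  'd'
  #5 SA[5]=0  'dcafdgbaegghd'
  #6 SA[6]=4  'dgbaegghd'
  #7 SA[7]=8  'egghd'
  #8 SA[8]=3  'fdgbaegghd'
  #9 SA[9]=5  'gbaegghd'
  #10 SA[10]=9  'gghd'
  #11 SA[11]=10  'ghd'
  #12 SA[12]=11  'hd'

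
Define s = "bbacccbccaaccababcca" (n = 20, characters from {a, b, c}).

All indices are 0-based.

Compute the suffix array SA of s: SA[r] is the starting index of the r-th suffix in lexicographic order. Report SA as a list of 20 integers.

rank→(start, suffix):
  0 → (19, 'a')
  1 → (9, 'aaccababcca')
  2 → (13, 'ababcca')
  3 → (15, 'abcca')
  4 → (10, 'accababcca')
  5 → (2, 'acccbccaaccababcca')
  6 → (14, 'babcca')
  7 → (1, 'bacccbccaaccababcca')
  8 → (0, 'bbacccbccaaccababcca')
  9 → (16, 'bcca')
  10 → (6, 'bccaaccababcca')
  11 → (18, 'ca')
  12 → (8, 'caaccababcca')
  13 → (12, 'cababcca')
  14 → (5, 'cbccaaccababcca')
  15 → (17, 'cca')
  16 → (7, 'ccaaccababcca')
  17 → (11, 'ccababcca')
  18 → (4, 'ccbccaaccababcca')
  19 → (3, 'cccbccaaccababcca')

[19, 9, 13, 15, 10, 2, 14, 1, 0, 16, 6, 18, 8, 12, 5, 17, 7, 11, 4, 3]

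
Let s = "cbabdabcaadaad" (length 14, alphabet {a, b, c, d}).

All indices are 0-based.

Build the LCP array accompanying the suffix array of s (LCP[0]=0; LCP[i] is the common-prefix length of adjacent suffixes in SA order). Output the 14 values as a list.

[0, 3, 1, 2, 1, 2, 0, 1, 1, 0, 1, 0, 1, 2]

sorted suffixes:
  #0 SA[0]=11  'aad'
  #1 SA[1]=8  'aadaad'
  #2 SA[2]=5  'abcaadaad'
  #3 SA[3]=2  'abdabcaadaad'
  #4 SA[4]=12  'ad'
  #5 SA[5]=9  'adaad'
  #6 SA[6]=1  'babdabcaadaad'
  #7 SA[7]=6  'bcaadaad'
  #8 SA[8]=3  'bdabcaadaad'
  #9 SA[9]=7  'caadaad'
  #10 SA[10]=0  'cbabdabcaadaad'
  #11 SA[11]=13  'd'
  #12 SA[12]=10  'daad'
  #13 SA[13]=4  'dabcaadaad'

SA = [11, 8, 5, 2, 12, 9, 1, 6, 3, 7, 0, 13, 10, 4]
rank  pair      lcp
   1  s[11:],s[8:]  3  'aad'
   2  s[8:],s[5:]  1  'a'
   3  s[5:],s[2:]  2  'ab'
   4  s[2:],s[12:]  1  'a'
   5  s[12:],s[9:]  2  'ad'
   6  s[9:],s[1:]  0  ''
   7  s[1:],s[6:]  1  'b'
   8  s[6:],s[3:]  1  'b'
   9  s[3:],s[7:]  0  ''
  10  s[7:],s[0:]  1  'c'
  11  s[0:],s[13:]  0  ''
  12  s[13:],s[10:]  1  'd'
  13  s[10:],s[4:]  2  'da'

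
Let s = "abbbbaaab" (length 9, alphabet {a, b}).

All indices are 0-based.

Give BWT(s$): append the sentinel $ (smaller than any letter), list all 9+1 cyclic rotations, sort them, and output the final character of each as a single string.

rank  rotation    last
    0  $abbbbaaab  b
    1  aaab$abbbb  b
    2  aab$abbbba  a
    3  ab$abbbbaa  a
    4  abbbbaaab$  $
    5  b$abbbbaaa  a
    6  baaab$abbb  b
    7  bbaaab$abb  b
    8  bbbaaab$ab  b
    9  bbbbaaab$a  a

bbaa$abbba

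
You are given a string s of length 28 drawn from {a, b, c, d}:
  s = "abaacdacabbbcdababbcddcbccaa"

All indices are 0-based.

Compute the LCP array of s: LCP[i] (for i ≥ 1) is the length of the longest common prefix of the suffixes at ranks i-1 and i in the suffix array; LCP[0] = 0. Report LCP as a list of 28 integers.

[0, 1, 2, 1, 3, 2, 3, 1, 2, 0, 2, 1, 2, 4, 1, 2, 3, 0, 2, 1, 1, 1, 3, 2, 0, 2, 1, 1]

sorted suffixes:
  #0 SA[0]=27  'a'
  #1 SA[1]=26  'aa'
  #2 SA[2]=2  'aacdacabbbcdababbcddcbccaa'
  #3 SA[3]=0  'abaacdacabbbcdababbcddcbccaa'
  #4 SA[4]=14  'ababbcddcbccaa'
  #5 SA[5]=8  'abbbcdababbcddcbccaa'
  #6 SA[6]=16  'abbcddcbccaa'
  #7 SA[7]=6  'acabbbcdababbcddcbccaa'
  #8 SA[8]=3  'acdacabbbcdababbcddcbccaa'
  #9 SA[9]=1  'baacdacabbbcdababbcddcbccaa'
  #10 SA[10]=15  'babbcddcbccaa'
  #11 SA[11]=9  'bbbcdababbcddcbccaa'
  #12 SA[12]=10  'bbcdababbcddcbccaa'
  #13 SA[13]=17  'bbcddcbccaa'
  #14 SA[14]=23  'bccaa'
  #15 SA[15]=11  'bcdababbcddcbccaa'
  #16 SA[16]=18  'bcddcbccaa'
  #17 SA[17]=25  'caa'
  #18 SA[18]=7  'cabbbcdababbcddcbccaa'
  #19 SA[19]=22  'cbccaa'
  #20 SA[20]=24  'ccaa'
  #21 SA[21]=12  'cdababbcddcbccaa'
  #22 SA[22]=4  'cdacabbbcdababbcddcbccaa'
  #23 SA[23]=19  'cddcbccaa'
  #24 SA[24]=13  'dababbcddcbccaa'
  #25 SA[25]=5  'dacabbbcdababbcddcbccaa'
  #26 SA[26]=21  'dcbccaa'
  #27 SA[27]=20  'ddcbccaa'

SA = [27, 26, 2, 0, 14, 8, 16, 6, 3, 1, 15, 9, 10, 17, 23, 11, 18, 25, 7, 22, 24, 12, 4, 19, 13, 5, 21, 20]
rank  pair      lcp
   1  s[27:],s[26:]  1  'a'
   2  s[26:],s[2:]  2  'aa'
   3  s[2:],s[0:]  1  'a'
   4  s[0:],s[14:]  3  'aba'
   5  s[14:],s[8:]  2  'ab'
   6  s[8:],s[16:]  3  'abb'
   7  s[16:],s[6:]  1  'a'
   8  s[6:],s[3:]  2  'ac'
   9  s[3:],s[1:]  0  ''
  10  s[1:],s[15:]  2  'ba'
  11  s[15:],s[9:]  1  'b'
  12  s[9:],s[10:]  2  'bb'
  13  s[10:],s[17:]  4  'bbcd'
  14  s[17:],s[23:]  1  'b'
  15  s[23:],s[11:]  2  'bc'
  16  s[11:],s[18:]  3  'bcd'
  17  s[18:],s[25:]  0  ''
  18  s[25:],s[7:]  2  'ca'
  19  s[7:],s[22:]  1  'c'
  20  s[22:],s[24:]  1  'c'
  21  s[24:],s[12:]  1  'c'
  22  s[12:],s[4:]  3  'cda'
  23  s[4:],s[19:]  2  'cd'
  24  s[19:],s[13:]  0  ''
  25  s[13:],s[5:]  2  'da'
  26  s[5:],s[21:]  1  'd'
  27  s[21:],s[20:]  1  'd'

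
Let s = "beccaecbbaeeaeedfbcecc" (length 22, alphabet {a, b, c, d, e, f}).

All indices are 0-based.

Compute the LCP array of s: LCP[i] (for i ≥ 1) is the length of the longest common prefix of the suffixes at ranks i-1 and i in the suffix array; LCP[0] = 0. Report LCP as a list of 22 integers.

rank→(start, suffix):
  0 → (4, 'aecbbaeeaeedfbcecc')
  1 → (9, 'aeeaeedfbcecc')
  2 → (12, 'aeedfbcecc')
  3 → (8, 'baeeaeedfbcecc')
  4 → (7, 'bbaeeaeedfbcecc')
  5 → (17, 'bcecc')
  6 → (0, 'beccaecbbaeeaeedfbcecc')
  7 → (21, 'c')
  8 → (3, 'caecbbaeeaeedfbcecc')
  9 → (6, 'cbbaeeaeedfbcecc')
  10 → (20, 'cc')
  11 → (2, 'ccaecbbaeeaeedfbcecc')
  12 → (18, 'cecc')
  13 → (15, 'dfbcecc')
  14 → (11, 'eaeedfbcecc')
  15 → (5, 'ecbbaeeaeedfbcecc')
  16 → (19, 'ecc')
  17 → (1, 'eccaecbbaeeaeedfbcecc')
  18 → (14, 'edfbcecc')
  19 → (10, 'eeaeedfbcecc')
  20 → (13, 'eedfbcecc')
  21 → (16, 'fbcecc')

SA = [4, 9, 12, 8, 7, 17, 0, 21, 3, 6, 20, 2, 18, 15, 11, 5, 19, 1, 14, 10, 13, 16]
rank  pair      lcp
   1  s[4:],s[9:]  2  'ae'
   2  s[9:],s[12:]  3  'aee'
   3  s[12:],s[8:]  0  ''
   4  s[8:],s[7:]  1  'b'
   5  s[7:],s[17:]  1  'b'
   6  s[17:],s[0:]  1  'b'
   7  s[0:],s[21:]  0  ''
   8  s[21:],s[3:]  1  'c'
   9  s[3:],s[6:]  1  'c'
  10  s[6:],s[20:]  1  'c'
  11  s[20:],s[2:]  2  'cc'
  12  s[2:],s[18:]  1  'c'
  13  s[18:],s[15:]  0  ''
  14  s[15:],s[11:]  0  ''
  15  s[11:],s[5:]  1  'e'
  16  s[5:],s[19:]  2  'ec'
  17  s[19:],s[1:]  3  'ecc'
  18  s[1:],s[14:]  1  'e'
  19  s[14:],s[10:]  1  'e'
  20  s[10:],s[13:]  2  'ee'
  21  s[13:],s[16:]  0  ''

[0, 2, 3, 0, 1, 1, 1, 0, 1, 1, 1, 2, 1, 0, 0, 1, 2, 3, 1, 1, 2, 0]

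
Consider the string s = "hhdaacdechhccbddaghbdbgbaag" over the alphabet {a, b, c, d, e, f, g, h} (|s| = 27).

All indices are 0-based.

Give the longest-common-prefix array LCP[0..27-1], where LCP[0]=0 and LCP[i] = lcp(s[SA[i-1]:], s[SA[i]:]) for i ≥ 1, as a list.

sorted suffixes:
  #0 SA[0]=3  'aacdechhccbddaghbdbgbaag'
  #1 SA[1]=24  'aag'
  #2 SA[2]=4  'acdechhccbddaghbdbgbaag'
  #3 SA[3]=25  'ag'
  #4 SA[4]=16  'aghbdbgbaag'
  #5 SA[5]=23  'baag'
  #6 SA[6]=19  'bdbgbaag'
  #7 SA[7]=13  'bddaghbdbgbaag'
  #8 SA[8]=21  'bgbaag'
  #9 SA[9]=12  'cbddaghbdbgbaag'
  #10 SA[10]=11  'ccbddaghbdbgbaag'
  #11 SA[11]=5  'cdechhccbddaghbdbgbaag'
  #12 SA[12]=8  'chhccbddaghbdbgbaag'
  #13 SA[13]=2  'daacdechhccbddaghbdbgbaag'
  #14 SA[14]=15  'daghbdbgbaag'
  #15 SA[15]=20  'dbgbaag'
  #16 SA[16]=14  'ddaghbdbgbaag'
  #17 SA[17]=6  'dechhccbddaghbdbgbaag'
  #18 SA[18]=7  'echhccbddaghbdbgbaag'
  #19 SA[19]=26  'g'
  #20 SA[20]=22  'gbaag'
  #21 SA[21]=17  'ghbdbgbaag'
  #22 SA[22]=18  'hbdbgbaag'
  #23 SA[23]=10  'hccbddaghbdbgbaag'
  #24 SA[24]=1  'hdaacdechhccbddaghbdbgbaag'
  #25 SA[25]=9  'hhccbddaghbdbgbaag'
  #26 SA[26]=0  'hhdaacdechhccbddaghbdbgbaag'

SA = [3, 24, 4, 25, 16, 23, 19, 13, 21, 12, 11, 5, 8, 2, 15, 20, 14, 6, 7, 26, 22, 17, 18, 10, 1, 9, 0]
[i] adj suffixes → lcp
  [1] 3/24 → 2 ('aa')
  [2] 24/4 → 1 ('a')
  [3] 4/25 → 1 ('a')
  [4] 25/16 → 2 ('ag')
  [5] 16/23 → 0 ('')
  [6] 23/19 → 1 ('b')
  [7] 19/13 → 2 ('bd')
  [8] 13/21 → 1 ('b')
  [9] 21/12 → 0 ('')
  [10] 12/11 → 1 ('c')
  [11] 11/5 → 1 ('c')
  [12] 5/8 → 1 ('c')
  [13] 8/2 → 0 ('')
  [14] 2/15 → 2 ('da')
  [15] 15/20 → 1 ('d')
  [16] 20/14 → 1 ('d')
  [17] 14/6 → 1 ('d')
  [18] 6/7 → 0 ('')
  [19] 7/26 → 0 ('')
  [20] 26/22 → 1 ('g')
  [21] 22/17 → 1 ('g')
  [22] 17/18 → 0 ('')
  [23] 18/10 → 1 ('h')
  [24] 10/1 → 1 ('h')
  [25] 1/9 → 1 ('h')
  [26] 9/0 → 2 ('hh')

[0, 2, 1, 1, 2, 0, 1, 2, 1, 0, 1, 1, 1, 0, 2, 1, 1, 1, 0, 0, 1, 1, 0, 1, 1, 1, 2]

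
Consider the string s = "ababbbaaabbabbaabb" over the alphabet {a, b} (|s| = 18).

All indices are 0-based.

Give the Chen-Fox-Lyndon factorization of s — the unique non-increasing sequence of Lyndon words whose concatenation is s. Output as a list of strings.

emit factor 1: 'ababbb' (i=0, period=6)
emit factor 2: 'aaabbabbaabb' (i=6, period=12)

["ababbb", "aaabbabbaabb"]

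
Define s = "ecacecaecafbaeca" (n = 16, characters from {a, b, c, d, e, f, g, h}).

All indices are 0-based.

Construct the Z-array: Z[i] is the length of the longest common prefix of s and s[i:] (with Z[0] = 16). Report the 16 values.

Z[0]=16
i=1: outside box; Z[1]=0
i=2: outside box; Z[2]=0
i=3: outside box; Z[3]=0
i=4: outside box; Z[4]=3 grow→box=[4,7)
i=5: min(r-i=2, Z[1]=0)=0; Z[5]=0
i=6: min(r-i=1, Z[2]=0)=0; Z[6]=0
i=7: outside box; Z[7]=3 grow→box=[7,10)
i=8: min(r-i=2, Z[1]=0)=0; Z[8]=0
i=9: min(r-i=1, Z[2]=0)=0; Z[9]=0
i=10: outside box; Z[10]=0
i=11: outside box; Z[11]=0
i=12: outside box; Z[12]=0
i=13: outside box; Z[13]=3 grow→box=[13,16)
i=14: min(r-i=2, Z[1]=0)=0; Z[14]=0
i=15: min(r-i=1, Z[2]=0)=0; Z[15]=0

[16, 0, 0, 0, 3, 0, 0, 3, 0, 0, 0, 0, 0, 3, 0, 0]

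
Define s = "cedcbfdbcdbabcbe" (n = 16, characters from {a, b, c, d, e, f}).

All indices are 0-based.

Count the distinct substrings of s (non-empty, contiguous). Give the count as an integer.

123

sorted suffixes:
  #0 SA[0]=11  'abcbe'
  #1 SA[1]=10  'babcbe'
  #2 SA[2]=12  'bcbe'
  #3 SA[3]=7  'bcdbabcbe'
  #4 SA[4]=14  'be'
  #5 SA[5]=4  'bfdbcdbabcbe'
  #6 SA[6]=13  'cbe'
  #7 SA[7]=3  'cbfdbcdbabcbe'
  #8 SA[8]=8  'cdbabcbe'
  #9 SA[9]=0  'cedcbfdbcdbabcbe'
  #10 SA[10]=9  'dbabcbe'
  #11 SA[11]=6  'dbcdbabcbe'
  #12 SA[12]=2  'dcbfdbcdbabcbe'
  #13 SA[13]=15  'e'
  #14 SA[14]=1  'edcbfdbcdbabcbe'
  #15 SA[15]=5  'fdbcdbabcbe'

SA = [11, 10, 12, 7, 14, 4, 13, 3, 8, 0, 9, 6, 2, 15, 1, 5]
rank  pair      lcp
   1  s[11:],s[10:]  0  ''
   2  s[10:],s[12:]  1  'b'
   3  s[12:],s[7:]  2  'bc'
   4  s[7:],s[14:]  1  'b'
   5  s[14:],s[4:]  1  'b'
   6  s[4:],s[13:]  0  ''
   7  s[13:],s[3:]  2  'cb'
   8  s[3:],s[8:]  1  'c'
   9  s[8:],s[0:]  1  'c'
  10  s[0:],s[9:]  0  ''
  11  s[9:],s[6:]  2  'db'
  12  s[6:],s[2:]  1  'd'
  13  s[2:],s[15:]  0  ''
  14  s[15:],s[1:]  1  'e'
  15  s[1:],s[5:]  0  ''

n(n+1)/2 = 16·17/2 = 136
Σ LCP = 0 + 0 + 1 + 2 + 1 + 1 + 0 + 2 + 1 + 1 + 0 + 2 + 1 + 0 + 1 + 0 = 13
distinct = 136 − 13 = 123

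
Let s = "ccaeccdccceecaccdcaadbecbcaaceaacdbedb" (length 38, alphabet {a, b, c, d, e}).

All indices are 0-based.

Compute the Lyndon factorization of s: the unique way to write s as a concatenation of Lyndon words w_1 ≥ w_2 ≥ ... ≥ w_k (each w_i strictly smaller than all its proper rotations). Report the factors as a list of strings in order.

["c", "c", "aeccdccceec", "accdc", "aadbecbc", "aace", "aacdbedb"]

emit factor 1: 'c' (i=0, period=1)
emit factor 2: 'c' (i=1, period=1)
emit factor 3: 'aeccdccceec' (i=2, period=11)
emit factor 4: 'accdc' (i=13, period=5)
emit factor 5: 'aadbecbc' (i=18, period=8)
emit factor 6: 'aace' (i=26, period=4)
emit factor 7: 'aacdbedb' (i=30, period=8)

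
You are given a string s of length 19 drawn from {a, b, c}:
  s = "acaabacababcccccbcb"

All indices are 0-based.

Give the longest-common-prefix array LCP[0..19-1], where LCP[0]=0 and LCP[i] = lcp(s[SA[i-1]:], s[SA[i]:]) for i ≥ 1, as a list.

rank→(start, suffix):
  0 → (2, 'aabacababcccccbcb')
  1 → (7, 'ababcccccbcb')
  2 → (3, 'abacababcccccbcb')
  3 → (9, 'abcccccbcb')
  4 → (0, 'acaabacababcccccbcb')
  5 → (5, 'acababcccccbcb')
  6 → (18, 'b')
  7 → (8, 'babcccccbcb')
  8 → (4, 'bacababcccccbcb')
  9 → (16, 'bcb')
  10 → (10, 'bcccccbcb')
  11 → (1, 'caabacababcccccbcb')
  12 → (6, 'cababcccccbcb')
  13 → (17, 'cb')
  14 → (15, 'cbcb')
  15 → (14, 'ccbcb')
  16 → (13, 'cccbcb')
  17 → (12, 'ccccbcb')
  18 → (11, 'cccccbcb')

SA = [2, 7, 3, 9, 0, 5, 18, 8, 4, 16, 10, 1, 6, 17, 15, 14, 13, 12, 11]
[i] adj suffixes → lcp
  [1] 2/7 → 1 ('a')
  [2] 7/3 → 3 ('aba')
  [3] 3/9 → 2 ('ab')
  [4] 9/0 → 1 ('a')
  [5] 0/5 → 3 ('aca')
  [6] 5/18 → 0 ('')
  [7] 18/8 → 1 ('b')
  [8] 8/4 → 2 ('ba')
  [9] 4/16 → 1 ('b')
  [10] 16/10 → 2 ('bc')
  [11] 10/1 → 0 ('')
  [12] 1/6 → 2 ('ca')
  [13] 6/17 → 1 ('c')
  [14] 17/15 → 2 ('cb')
  [15] 15/14 → 1 ('c')
  [16] 14/13 → 2 ('cc')
  [17] 13/12 → 3 ('ccc')
  [18] 12/11 → 4 ('cccc')

[0, 1, 3, 2, 1, 3, 0, 1, 2, 1, 2, 0, 2, 1, 2, 1, 2, 3, 4]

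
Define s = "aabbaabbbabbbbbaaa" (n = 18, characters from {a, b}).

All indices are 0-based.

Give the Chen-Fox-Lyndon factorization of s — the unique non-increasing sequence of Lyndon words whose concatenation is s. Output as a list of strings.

["aabbaabbbabbbbb", "a", "a", "a"]

emit factor 1: 'aabbaabbbabbbbb' (i=0, period=15)
emit factor 2: 'a' (i=15, period=1)
emit factor 3: 'a' (i=16, period=1)
emit factor 4: 'a' (i=17, period=1)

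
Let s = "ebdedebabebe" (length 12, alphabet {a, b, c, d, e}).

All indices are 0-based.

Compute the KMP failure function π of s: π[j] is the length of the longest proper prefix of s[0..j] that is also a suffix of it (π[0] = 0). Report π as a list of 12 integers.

[0, 0, 0, 1, 0, 1, 2, 0, 0, 1, 2, 1]

π[0] = 0
j=1 s[j]='b': π[1]=0 (border '')
j=2 s[j]='d': π[2]=0 (border '')
j=3 s[j]='e': π[3]=1 (border 'e')
j=4 s[j]='d': k: 1→0; π[4]=0 (border '')
j=5 s[j]='e': π[5]=1 (border 'e')
j=6 s[j]='b': π[6]=2 (border 'eb')
j=7 s[j]='a': k: 2→0; π[7]=0 (border '')
j=8 s[j]='b': π[8]=0 (border '')
j=9 s[j]='e': π[9]=1 (border 'e')
j=10 s[j]='b': π[10]=2 (border 'eb')
j=11 s[j]='e': k: 2→0; π[11]=1 (border 'e')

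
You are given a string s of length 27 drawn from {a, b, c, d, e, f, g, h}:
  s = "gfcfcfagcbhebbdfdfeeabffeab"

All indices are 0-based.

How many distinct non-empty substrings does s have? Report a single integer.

sorted suffixes:
  #0 SA[0]=25  'ab'
  #1 SA[1]=20  'abffeab'
  #2 SA[2]=6  'agcbhebbdfdfeeabffeab'
  #3 SA[3]=26  'b'
  #4 SA[4]=12  'bbdfdfeeabffeab'
  #5 SA[5]=13  'bdfdfeeabffeab'
  #6 SA[6]=21  'bffeab'
  #7 SA[7]=9  'bhebbdfdfeeabffeab'
  #8 SA[8]=8  'cbhebbdfdfeeabffeab'
  #9 SA[9]=4  'cfagcbhebbdfdfeeabffeab'
  #10 SA[10]=2  'cfcfagcbhebbdfdfeeabffeab'
  #11 SA[11]=14  'dfdfeeabffeab'
  #12 SA[12]=16  'dfeeabffeab'
  #13 SA[13]=24  'eab'
  #14 SA[14]=19  'eabffeab'
  #15 SA[15]=11  'ebbdfdfeeabffeab'
  #16 SA[16]=18  'eeabffeab'
  #17 SA[17]=5  'fagcbhebbdfdfeeabffeab'
  #18 SA[18]=3  'fcfagcbhebbdfdfeeabffeab'
  #19 SA[19]=1  'fcfcfagcbhebbdfdfeeabffeab'
  #20 SA[20]=15  'fdfeeabffeab'
  #21 SA[21]=23  'feab'
  #22 SA[22]=17  'feeabffeab'
  #23 SA[23]=22  'ffeab'
  #24 SA[24]=7  'gcbhebbdfdfeeabffeab'
  #25 SA[25]=0  'gfcfcfagcbhebbdfdfeeabffeab'
  #26 SA[26]=10  'hebbdfdfeeabffeab'

SA = [25, 20, 6, 26, 12, 13, 21, 9, 8, 4, 2, 14, 16, 24, 19, 11, 18, 5, 3, 1, 15, 23, 17, 22, 7, 0, 10]
[i] adj suffixes → lcp
  [1] 25/20 → 2 ('ab')
  [2] 20/6 → 1 ('a')
  [3] 6/26 → 0 ('')
  [4] 26/12 → 1 ('b')
  [5] 12/13 → 1 ('b')
  [6] 13/21 → 1 ('b')
  [7] 21/9 → 1 ('b')
  [8] 9/8 → 0 ('')
  [9] 8/4 → 1 ('c')
  [10] 4/2 → 2 ('cf')
  [11] 2/14 → 0 ('')
  [12] 14/16 → 2 ('df')
  [13] 16/24 → 0 ('')
  [14] 24/19 → 3 ('eab')
  [15] 19/11 → 1 ('e')
  [16] 11/18 → 1 ('e')
  [17] 18/5 → 0 ('')
  [18] 5/3 → 1 ('f')
  [19] 3/1 → 3 ('fcf')
  [20] 1/15 → 1 ('f')
  [21] 15/23 → 1 ('f')
  [22] 23/17 → 2 ('fe')
  [23] 17/22 → 1 ('f')
  [24] 22/7 → 0 ('')
  [25] 7/0 → 1 ('g')
  [26] 0/10 → 0 ('')

n(n+1)/2 = 27·28/2 = 378
Σ LCP = 0 + 2 + 1 + 0 + 1 + 1 + 1 + 1 + 0 + 1 + 2 + 0 + 2 + 0 + 3 + 1 + 1 + 0 + 1 + 3 + 1 + 1 + 2 + 1 + 0 + 1 + 0 = 27
distinct = 378 − 27 = 351

351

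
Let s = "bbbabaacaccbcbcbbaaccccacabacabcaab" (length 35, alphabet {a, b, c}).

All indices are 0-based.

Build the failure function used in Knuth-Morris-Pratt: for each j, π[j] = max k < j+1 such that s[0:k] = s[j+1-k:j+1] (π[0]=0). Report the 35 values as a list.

[0, 1, 2, 0, 1, 0, 0, 0, 0, 0, 0, 1, 0, 1, 0, 1, 2, 0, 0, 0, 0, 0, 0, 0, 0, 0, 1, 0, 0, 0, 1, 0, 0, 0, 1]

π[0] = 0
j=1 s[j]='b': π[1]=1 (border 'b')
j=2 s[j]='b': π[2]=2 (border 'bb')
j=3 s[j]='a': k: 2→1→0; π[3]=0 (border '')
j=4 s[j]='b': π[4]=1 (border 'b')
j=5 s[j]='a': k: 1→0; π[5]=0 (border '')
j=6 s[j]='a': π[6]=0 (border '')
j=7 s[j]='c': π[7]=0 (border '')
j=8 s[j]='a': π[8]=0 (border '')
j=9 s[j]='c': π[9]=0 (border '')
j=10 s[j]='c': π[10]=0 (border '')
j=11 s[j]='b': π[11]=1 (border 'b')
j=12 s[j]='c': k: 1→0; π[12]=0 (border '')
j=13 s[j]='b': π[13]=1 (border 'b')
j=14 s[j]='c': k: 1→0; π[14]=0 (border '')
j=15 s[j]='b': π[15]=1 (border 'b')
j=16 s[j]='b': π[16]=2 (border 'bb')
j=17 s[j]='a': k: 2→1→0; π[17]=0 (border '')
j=18 s[j]='a': π[18]=0 (border '')
j=19 s[j]='c': π[19]=0 (border '')
j=20 s[j]='c': π[20]=0 (border '')
j=21 s[j]='c': π[21]=0 (border '')
j=22 s[j]='c': π[22]=0 (border '')
j=23 s[j]='a': π[23]=0 (border '')
j=24 s[j]='c': π[24]=0 (border '')
j=25 s[j]='a': π[25]=0 (border '')
j=26 s[j]='b': π[26]=1 (border 'b')
j=27 s[j]='a': k: 1→0; π[27]=0 (border '')
j=28 s[j]='c': π[28]=0 (border '')
j=29 s[j]='a': π[29]=0 (border '')
j=30 s[j]='b': π[30]=1 (border 'b')
j=31 s[j]='c': k: 1→0; π[31]=0 (border '')
j=32 s[j]='a': π[32]=0 (border '')
j=33 s[j]='a': π[33]=0 (border '')
j=34 s[j]='b': π[34]=1 (border 'b')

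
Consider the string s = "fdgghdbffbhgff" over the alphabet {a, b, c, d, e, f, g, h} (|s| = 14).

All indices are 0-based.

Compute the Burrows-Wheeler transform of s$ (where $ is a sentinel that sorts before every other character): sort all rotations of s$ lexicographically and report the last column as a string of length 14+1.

fdfhfff$gbhdggb

rank  rotation         last
    0  $fdgghdbffbhgff  f
    1  bffbhgff$fdgghd  d
    2  bhgff$fdgghdbff  f
    3  dbffbhgff$fdggh  h
    4  dgghdbffbhgff$f  f
    5  f$fdgghdbffbhgf  f
    6  fbhgff$fdgghdbf  f
    7  fdgghdbffbhgff$  $
    8  ff$fdgghdbffbhg  g
    9  ffbhgff$fdgghdb  b
   10  gff$fdgghdbffbh  h
   11  gghdbffbhgff$fd  d
   12  ghdbffbhgff$fdg  g
   13  hdbffbhgff$fdgg  g
   14  hgff$fdgghdbffb  b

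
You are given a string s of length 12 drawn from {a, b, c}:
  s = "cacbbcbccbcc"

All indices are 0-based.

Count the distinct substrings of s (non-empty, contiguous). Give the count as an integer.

61

rank | idx | suffix
   0 |   1 | acbbcbccbcc
   1 |   3 | bbcbccbcc
   2 |   4 | bcbccbcc
   3 |   9 | bcc
   4 |   6 | bccbcc
   5 |  11 | c
   6 |   0 | cacbbcbccbcc
   7 |   2 | cbbcbccbcc
   8 |   8 | cbcc
   9 |   5 | cbccbcc
  10 |  10 | cc
  11 |   7 | ccbcc

SA = [1, 3, 4, 9, 6, 11, 0, 2, 8, 5, 10, 7]
i: (SA[i-1],SA[i]) lcp shared
  1: (1,3) 0 ''
  2: (3,4) 1 'b'
  3: (4,9) 2 'bc'
  4: (9,6) 3 'bcc'
  5: (6,11) 0 ''
  6: (11,0) 1 'c'
  7: (0,2) 1 'c'
  8: (2,8) 2 'cb'
  9: (8,5) 4 'cbcc'
  10: (5,10) 1 'c'
  11: (10,7) 2 'cc'

n(n+1)/2 = 12·13/2 = 78
Σ LCP = 0 + 0 + 1 + 2 + 3 + 0 + 1 + 1 + 2 + 4 + 1 + 2 = 17
distinct = 78 − 17 = 61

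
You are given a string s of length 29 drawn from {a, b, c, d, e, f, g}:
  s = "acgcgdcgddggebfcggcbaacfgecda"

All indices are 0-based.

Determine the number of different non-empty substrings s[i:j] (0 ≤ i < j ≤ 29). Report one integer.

rank→(start, suffix):
  0 → (28, 'a')
  1 → (20, 'aacfgecda')
  2 → (21, 'acfgecda')
  3 → (0, 'acgcgdcgddggebfcggcbaacfgecda')
  4 → (19, 'baacfgecda')
  5 → (13, 'bfcggcbaacfgecda')
  6 → (18, 'cbaacfgecda')
  7 → (26, 'cda')
  8 → (22, 'cfgecda')
  9 → (1, 'cgcgdcgddggebfcggcbaacfgecda')
  10 → (3, 'cgdcgddggebfcggcbaacfgecda')
  11 → (6, 'cgddggebfcggcbaacfgecda')
  12 → (15, 'cggcbaacfgecda')
  13 → (27, 'da')
  14 → (5, 'dcgddggebfcggcbaacfgecda')
  15 → (8, 'ddggebfcggcbaacfgecda')
  16 → (9, 'dggebfcggcbaacfgecda')
  17 → (12, 'ebfcggcbaacfgecda')
  18 → (25, 'ecda')
  19 → (14, 'fcggcbaacfgecda')
  20 → (23, 'fgecda')
  21 → (17, 'gcbaacfgecda')
  22 → (2, 'gcgdcgddggebfcggcbaacfgecda')
  23 → (4, 'gdcgddggebfcggcbaacfgecda')
  24 → (7, 'gddggebfcggcbaacfgecda')
  25 → (11, 'gebfcggcbaacfgecda')
  26 → (24, 'gecda')
  27 → (16, 'ggcbaacfgecda')
  28 → (10, 'ggebfcggcbaacfgecda')

SA = [28, 20, 21, 0, 19, 13, 18, 26, 22, 1, 3, 6, 15, 27, 5, 8, 9, 12, 25, 14, 23, 17, 2, 4, 7, 11, 24, 16, 10]
rank  pair      lcp
   1  s[28:],s[20:]  1  'a'
   2  s[20:],s[21:]  1  'a'
   3  s[21:],s[0:]  2  'ac'
   4  s[0:],s[19:]  0  ''
   5  s[19:],s[13:]  1  'b'
   6  s[13:],s[18:]  0  ''
   7  s[18:],s[26:]  1  'c'
   8  s[26:],s[22:]  1  'c'
   9  s[22:],s[1:]  1  'c'
  10  s[1:],s[3:]  2  'cg'
  11  s[3:],s[6:]  3  'cgd'
  12  s[6:],s[15:]  2  'cg'
  13  s[15:],s[27:]  0  ''
  14  s[27:],s[5:]  1  'd'
  15  s[5:],s[8:]  1  'd'
  16  s[8:],s[9:]  1  'd'
  17  s[9:],s[12:]  0  ''
  18  s[12:],s[25:]  1  'e'
  19  s[25:],s[14:]  0  ''
  20  s[14:],s[23:]  1  'f'
  21  s[23:],s[17:]  0  ''
  22  s[17:],s[2:]  2  'gc'
  23  s[2:],s[4:]  1  'g'
  24  s[4:],s[7:]  2  'gd'
  25  s[7:],s[11:]  1  'g'
  26  s[11:],s[24:]  2  'ge'
  27  s[24:],s[16:]  1  'g'
  28  s[16:],s[10:]  2  'gg'

n(n+1)/2 = 29·30/2 = 435
Σ LCP = 0 + 1 + 1 + 2 + 0 + 1 + 0 + 1 + 1 + 1 + 2 + 3 + 2 + 0 + 1 + 1 + 1 + 0 + 1 + 0 + 1 + 0 + 2 + 1 + 2 + 1 + 2 + 1 + 2 = 31
distinct = 435 − 31 = 404

404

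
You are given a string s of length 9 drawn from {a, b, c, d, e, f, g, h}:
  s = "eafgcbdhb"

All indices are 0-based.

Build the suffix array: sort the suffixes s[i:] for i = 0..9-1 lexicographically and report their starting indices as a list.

rank | idx | suffix
   0 |   1 | afgcbdhb
   1 |   8 | b
   2 |   5 | bdhb
   3 |   4 | cbdhb
   4 |   6 | dhb
   5 |   0 | eafgcbdhb
   6 |   2 | fgcbdhb
   7 |   3 | gcbdhb
   8 |   7 | hb

[1, 8, 5, 4, 6, 0, 2, 3, 7]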